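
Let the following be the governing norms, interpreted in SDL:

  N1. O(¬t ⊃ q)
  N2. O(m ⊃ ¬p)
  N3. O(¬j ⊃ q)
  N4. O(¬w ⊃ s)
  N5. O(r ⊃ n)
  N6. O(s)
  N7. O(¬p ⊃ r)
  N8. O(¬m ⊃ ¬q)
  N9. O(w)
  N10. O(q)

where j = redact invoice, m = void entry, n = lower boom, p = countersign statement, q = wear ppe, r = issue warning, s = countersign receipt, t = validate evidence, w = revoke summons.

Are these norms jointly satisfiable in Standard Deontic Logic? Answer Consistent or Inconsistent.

Consistent

Premise 4 is O(¬w ⊃ s); even if O(s) held, inferring O(¬w) would be affirming the consequent — invalid.
So O(¬w) is not derivable, and the apparent clash with O(w) does not arise.
A world satisfying every obligation exists (e.g. j=false, m=true, n=true, p=false, q=true, r=true, s=true, t=false, w=true); no atom is both obligatory and forbidden, so the set is consistent.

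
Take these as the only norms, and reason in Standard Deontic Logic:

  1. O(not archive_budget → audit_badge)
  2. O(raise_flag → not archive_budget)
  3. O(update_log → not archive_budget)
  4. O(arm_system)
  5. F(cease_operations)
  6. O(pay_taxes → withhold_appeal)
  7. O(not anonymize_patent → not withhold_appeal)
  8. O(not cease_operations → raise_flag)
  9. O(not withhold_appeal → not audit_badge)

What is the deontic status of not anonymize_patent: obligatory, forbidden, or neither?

Premise 5, F(cease_operations), is equivalent to O(not cease_operations).
From O(not cease_operations) and premise 8, O(not cease_operations → raise_flag), we obtain O(raise_flag).
Premise 2 is O(raise_flag → not archive_budget); since O(raise_flag), deontic closure gives O(not archive_budget).
From O(not archive_budget) and premise 1, O(not archive_budget → audit_badge), we obtain O(audit_badge).
Premise 9 is O(not withhold_appeal → not audit_badge); contrapositively O(audit_badge → withhold_appeal). Since O(audit_badge) holds, K gives O(withhold_appeal).
Premise 7 is O(not anonymize_patent → not withhold_appeal); contrapositively O(withhold_appeal → anonymize_patent). Since O(withhold_appeal) holds, K gives O(anonymize_patent).
Premises 3, 4, 6 do not contribute to this derivation.
Thus O(anonymize_patent), which is F(not anonymize_patent): not anonymize_patent is forbidden.

Forbidden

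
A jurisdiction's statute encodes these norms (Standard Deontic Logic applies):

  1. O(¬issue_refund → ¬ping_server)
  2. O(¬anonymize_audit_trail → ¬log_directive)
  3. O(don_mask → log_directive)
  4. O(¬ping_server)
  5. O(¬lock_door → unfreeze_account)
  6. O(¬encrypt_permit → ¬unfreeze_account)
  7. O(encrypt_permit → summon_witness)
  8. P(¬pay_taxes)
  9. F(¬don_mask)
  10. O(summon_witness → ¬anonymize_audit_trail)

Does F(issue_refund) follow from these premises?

Premise 1 is O(¬issue_refund → ¬ping_server); even if O(¬ping_server) held, inferring O(¬issue_refund) would be affirming the consequent — invalid.
No other premise forces O(¬issue_refund). An ideal world satisfying every premise can still have issue_refund true, so F(issue_refund) is not derivable.

No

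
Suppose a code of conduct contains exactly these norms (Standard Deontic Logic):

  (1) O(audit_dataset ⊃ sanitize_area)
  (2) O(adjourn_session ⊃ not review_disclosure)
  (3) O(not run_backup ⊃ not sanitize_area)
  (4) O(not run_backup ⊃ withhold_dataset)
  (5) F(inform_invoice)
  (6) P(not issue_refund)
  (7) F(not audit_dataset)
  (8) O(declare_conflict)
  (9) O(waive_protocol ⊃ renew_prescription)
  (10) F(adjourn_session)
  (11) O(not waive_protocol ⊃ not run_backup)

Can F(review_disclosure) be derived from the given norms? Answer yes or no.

No

Premise 2 is O(adjourn_session ⊃ not review_disclosure), but O(adjourn_session) is not derivable from the premises, so it does not yield O(not review_disclosure).
No other premise forces O(not review_disclosure). An ideal world satisfying every premise can still have review_disclosure true, so F(review_disclosure) is not derivable.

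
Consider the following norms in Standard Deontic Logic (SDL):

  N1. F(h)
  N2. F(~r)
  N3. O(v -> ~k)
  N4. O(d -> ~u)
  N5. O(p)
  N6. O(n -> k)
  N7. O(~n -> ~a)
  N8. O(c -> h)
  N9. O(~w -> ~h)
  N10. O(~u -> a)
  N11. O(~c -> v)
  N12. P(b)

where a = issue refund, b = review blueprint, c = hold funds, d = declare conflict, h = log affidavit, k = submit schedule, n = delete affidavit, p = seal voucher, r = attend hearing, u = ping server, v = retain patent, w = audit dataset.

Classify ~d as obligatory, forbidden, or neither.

Obligatory

F(h) at premise 1 means O(~h).
The contrapositive of premise 8 (O(c -> h)) is O(~h -> ~c), and O(~h) is already established, so O(~c).
Applying K to premise 11 (O(~c -> v)) and O(~c) yields O(v).
With premise 3, O(v -> ~k), the K-axiom yields O(~k).
Premise 6, O(n -> k), contraposes to O(~k -> ~n); with O(~k) we get O(~n).
With premise 7, O(~n -> ~a), the K-axiom yields O(~a).
Premise 10 is O(~u -> a); contrapositively O(~a -> u). Since O(~a) holds, K gives O(u).
Premise 4, O(d -> ~u), contraposes to O(u -> ~d); with O(u) we get O(~d).
Premises 2, 5, 9, 12 do not contribute to this derivation.
Hence ~d is obligatory.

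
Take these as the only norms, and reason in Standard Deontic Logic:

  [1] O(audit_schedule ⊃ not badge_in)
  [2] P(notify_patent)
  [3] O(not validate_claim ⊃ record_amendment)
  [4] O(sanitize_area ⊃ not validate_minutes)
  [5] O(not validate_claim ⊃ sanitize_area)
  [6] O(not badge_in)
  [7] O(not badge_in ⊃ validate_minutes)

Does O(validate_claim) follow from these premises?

Premise 6 states O(not badge_in) outright.
Applying K to premise 7 (O(not badge_in ⊃ validate_minutes)) and O(not badge_in) yields O(validate_minutes).
The contrapositive of premise 4 (O(sanitize_area ⊃ not validate_minutes)) is O(validate_minutes ⊃ not sanitize_area), and O(validate_minutes) is already established, so O(not sanitize_area).
Premise 5 is O(not validate_claim ⊃ sanitize_area); contrapositively O(not sanitize_area ⊃ validate_claim). Since O(not sanitize_area) holds, K gives O(validate_claim).
Premises 1, 2, 3 do not contribute to this derivation.
So O(validate_claim) follows.

Yes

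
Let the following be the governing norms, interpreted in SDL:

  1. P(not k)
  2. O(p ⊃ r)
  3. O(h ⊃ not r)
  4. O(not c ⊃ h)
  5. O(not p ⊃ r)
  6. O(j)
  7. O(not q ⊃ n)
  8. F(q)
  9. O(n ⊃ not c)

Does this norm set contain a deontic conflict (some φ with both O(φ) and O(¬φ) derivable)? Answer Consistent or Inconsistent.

Inconsistent

By case analysis on not p: premise 5 gives O(not p ⊃ r) and premise 2 gives O(p ⊃ r), so O(r) either way.
Premise 3, O(h ⊃ not r), contraposes to O(r ⊃ not h); with O(r) we get O(not h).
The contrapositive of premise 4 (O(not c ⊃ h)) is O(not h ⊃ c), and O(not h) is already established, so O(c).
Premise 9 is O(n ⊃ not c); contrapositively O(c ⊃ not n). Since O(c) holds, K gives O(not n).
Premise 7 is O(not q ⊃ n); contrapositively O(not n ⊃ q). Since O(not n) holds, K gives O(q).
But premise 8, F(q), means O(not q).
We now have both O(q) and O(not q) — q is simultaneously obligatory and forbidden, violating the D-axiom.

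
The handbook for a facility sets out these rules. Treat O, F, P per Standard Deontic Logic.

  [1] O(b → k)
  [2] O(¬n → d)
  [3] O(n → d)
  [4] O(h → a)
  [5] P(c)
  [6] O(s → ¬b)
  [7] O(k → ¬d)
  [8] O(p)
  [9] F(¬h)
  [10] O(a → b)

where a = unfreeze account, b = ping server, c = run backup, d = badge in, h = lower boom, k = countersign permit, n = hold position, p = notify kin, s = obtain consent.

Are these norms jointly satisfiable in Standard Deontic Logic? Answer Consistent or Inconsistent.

Premises 3 and 2 are O(n → d) and O(¬n → d); every ideal world satisfies n or ¬n, so in either case d holds — hence O(d).
Premise 7, O(k → ¬d), contraposes to O(d → ¬k); with O(d) we get O(¬k).
The contrapositive of premise 1 (O(b → k)) is O(¬k → ¬b), and O(¬k) is already established, so O(¬b).
The contrapositive of premise 10 (O(a → b)) is O(¬b → ¬a), and O(¬b) is already established, so O(¬a).
Premise 4 is O(h → a); contrapositively O(¬a → ¬h). Since O(¬a) holds, K gives O(¬h).
However, F(¬h) at premise 9 amounts to O(h).
We now have both O(¬h) and O(h) — h is simultaneously obligatory and forbidden, violating the D-axiom.

Inconsistent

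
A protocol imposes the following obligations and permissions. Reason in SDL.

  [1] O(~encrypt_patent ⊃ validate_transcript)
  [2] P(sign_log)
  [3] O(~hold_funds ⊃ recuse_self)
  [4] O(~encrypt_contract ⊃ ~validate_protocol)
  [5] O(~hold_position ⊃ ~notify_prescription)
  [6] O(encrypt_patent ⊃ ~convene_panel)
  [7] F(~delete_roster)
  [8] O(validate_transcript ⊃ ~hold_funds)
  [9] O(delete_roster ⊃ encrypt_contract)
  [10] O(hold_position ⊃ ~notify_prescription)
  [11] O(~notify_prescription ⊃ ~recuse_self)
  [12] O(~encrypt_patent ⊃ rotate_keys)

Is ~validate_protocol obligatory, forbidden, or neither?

Premise 4 is O(~encrypt_contract ⊃ ~validate_protocol), but O(~encrypt_contract) is not derivable from the premises, so it does not yield O(~validate_protocol).
No premise or chain of K-axiom applications forces O(~validate_protocol), and none forces O(validate_protocol). So ~validate_protocol is neither obligatory nor forbidden under these norms.

Neither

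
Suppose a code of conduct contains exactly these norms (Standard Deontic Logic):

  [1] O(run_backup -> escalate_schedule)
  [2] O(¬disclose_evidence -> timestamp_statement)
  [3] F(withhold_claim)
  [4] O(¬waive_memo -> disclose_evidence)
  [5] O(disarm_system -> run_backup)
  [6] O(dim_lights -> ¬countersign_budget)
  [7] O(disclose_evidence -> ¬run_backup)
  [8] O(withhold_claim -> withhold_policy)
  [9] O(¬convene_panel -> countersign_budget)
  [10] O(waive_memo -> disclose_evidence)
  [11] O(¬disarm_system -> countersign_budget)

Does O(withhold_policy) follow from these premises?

Premise 8 is O(withhold_claim -> withhold_policy), but O(withhold_claim) is not derivable from the premises, so it does not yield O(withhold_policy).
No other premise forces O(withhold_policy). An ideal world satisfying every premise can still have withhold_policy false, so O(withhold_policy) is not derivable.

No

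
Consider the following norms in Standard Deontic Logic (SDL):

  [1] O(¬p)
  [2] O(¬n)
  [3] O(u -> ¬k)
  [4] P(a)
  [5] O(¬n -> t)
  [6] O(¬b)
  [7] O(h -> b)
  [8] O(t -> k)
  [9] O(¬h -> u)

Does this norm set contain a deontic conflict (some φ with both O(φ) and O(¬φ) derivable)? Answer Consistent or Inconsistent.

Inconsistent

From premise 6 we have O(¬b).
Premise 7 is O(h -> b); contrapositively O(¬b -> ¬h). Since O(¬b) holds, K gives O(¬h).
With premise 9, O(¬h -> u), the K-axiom yields O(u).
From O(u) and premise 3, O(u -> ¬k), we obtain O(¬k).
Premise 8 is O(t -> k); contrapositively O(¬k -> ¬t). Since O(¬k) holds, K gives O(¬t).
Premise 5, O(¬n -> t), contraposes to O(¬t -> n); with O(¬t) we get O(n).
However, premise 2 gives O(¬n).
We now have both O(n) and O(¬n) — n is simultaneously obligatory and forbidden, violating the D-axiom.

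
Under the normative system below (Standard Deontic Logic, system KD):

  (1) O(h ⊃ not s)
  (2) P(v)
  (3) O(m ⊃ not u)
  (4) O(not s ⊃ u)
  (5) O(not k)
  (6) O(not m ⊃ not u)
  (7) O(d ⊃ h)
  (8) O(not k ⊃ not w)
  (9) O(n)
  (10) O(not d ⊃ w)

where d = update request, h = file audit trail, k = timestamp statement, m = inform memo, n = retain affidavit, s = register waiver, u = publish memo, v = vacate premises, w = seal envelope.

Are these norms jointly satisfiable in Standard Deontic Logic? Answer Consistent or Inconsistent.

By case analysis on m: premise 3 gives O(m ⊃ not u) and premise 6 gives O(not m ⊃ not u), so O(not u) either way.
The contrapositive of premise 4 (O(not s ⊃ u)) is O(not u ⊃ s), and O(not u) is already established, so O(s).
The contrapositive of premise 1 (O(h ⊃ not s)) is O(s ⊃ not h), and O(s) is already established, so O(not h).
Premise 7 is O(d ⊃ h); contrapositively O(not h ⊃ not d). Since O(not h) holds, K gives O(not d).
From O(not d) and premise 10, O(not d ⊃ w), we obtain O(w).
Premise 8, O(not k ⊃ not w), contraposes to O(w ⊃ k); with O(w) we get O(k).
Yet premise 5 states O(not k).
We now have both O(k) and O(not k) — k is simultaneously obligatory and forbidden, violating the D-axiom.

Inconsistent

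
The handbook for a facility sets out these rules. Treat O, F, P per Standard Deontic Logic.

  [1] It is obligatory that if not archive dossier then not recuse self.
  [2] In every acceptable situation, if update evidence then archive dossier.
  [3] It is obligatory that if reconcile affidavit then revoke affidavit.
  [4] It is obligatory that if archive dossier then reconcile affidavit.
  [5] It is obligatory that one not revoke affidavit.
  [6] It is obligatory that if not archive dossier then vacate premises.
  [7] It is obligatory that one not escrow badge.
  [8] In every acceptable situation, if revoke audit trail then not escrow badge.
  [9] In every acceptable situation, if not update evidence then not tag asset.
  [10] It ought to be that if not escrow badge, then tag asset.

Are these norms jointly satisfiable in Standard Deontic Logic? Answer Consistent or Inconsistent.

Premise 7 gives O(¬escrow_badge).
From O(¬escrow_badge) and premise 10, O(¬escrow_badge → tag_asset), we obtain O(tag_asset).
Premise 9, O(¬update_evidence → ¬tag_asset), contraposes to O(tag_asset → update_evidence); with O(tag_asset) we get O(update_evidence).
Premise 2 is O(update_evidence → archive_dossier); since O(update_evidence), deontic closure gives O(archive_dossier).
With premise 4, O(archive_dossier → reconcile_affidavit), the K-axiom yields O(reconcile_affidavit).
Applying K to premise 3 (O(reconcile_affidavit → revoke_affidavit)) and O(reconcile_affidavit) yields O(revoke_affidavit).
But premise 5 directly asserts O(¬revoke_affidavit).
We now have both O(revoke_affidavit) and O(¬revoke_affidavit) — revoke_affidavit is simultaneously obligatory and forbidden, violating the D-axiom.

Inconsistent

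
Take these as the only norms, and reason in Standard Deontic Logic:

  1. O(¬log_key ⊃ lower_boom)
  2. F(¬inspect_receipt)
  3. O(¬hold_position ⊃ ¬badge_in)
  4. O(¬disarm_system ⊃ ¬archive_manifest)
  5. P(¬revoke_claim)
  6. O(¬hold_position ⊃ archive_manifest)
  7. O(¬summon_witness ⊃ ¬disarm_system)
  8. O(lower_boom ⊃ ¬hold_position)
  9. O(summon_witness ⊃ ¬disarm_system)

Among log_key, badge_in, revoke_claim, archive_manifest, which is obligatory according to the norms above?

log_key

Premises 9 and 7 cover both cases: O(summon_witness ⊃ ¬disarm_system) and O(¬summon_witness ⊃ ¬disarm_system). Since summon_witness ∨ ¬summon_witness is a tautology, O(¬disarm_system) follows.
With premise 4, O(¬disarm_system ⊃ ¬archive_manifest), the K-axiom yields O(¬archive_manifest).
Premise 6 is O(¬hold_position ⊃ archive_manifest); contrapositively O(¬archive_manifest ⊃ hold_position). Since O(¬archive_manifest) holds, K gives O(hold_position).
Premise 8, O(lower_boom ⊃ ¬hold_position), contraposes to O(hold_position ⊃ ¬lower_boom); with O(hold_position) we get O(¬lower_boom).
Premise 1, O(¬log_key ⊃ lower_boom), contraposes to O(¬lower_boom ⊃ log_key); with O(¬lower_boom) we get O(log_key).
So O(log_key) holds — log_key is obligatory. None of the other listed options is made obligatory by any chain of premises.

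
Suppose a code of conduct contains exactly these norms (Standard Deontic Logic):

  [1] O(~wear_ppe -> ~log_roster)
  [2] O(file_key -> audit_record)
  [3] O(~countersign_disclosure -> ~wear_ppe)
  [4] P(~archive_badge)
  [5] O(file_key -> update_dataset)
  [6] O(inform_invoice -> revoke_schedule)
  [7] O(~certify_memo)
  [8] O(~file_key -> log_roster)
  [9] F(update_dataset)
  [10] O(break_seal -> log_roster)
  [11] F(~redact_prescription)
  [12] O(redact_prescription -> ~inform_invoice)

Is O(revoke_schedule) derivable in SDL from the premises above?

No

Premise 6 is O(inform_invoice -> revoke_schedule), but O(inform_invoice) is not derivable from the premises, so it does not yield O(revoke_schedule).
No other premise forces O(revoke_schedule). An ideal world satisfying every premise can still have revoke_schedule false, so O(revoke_schedule) is not derivable.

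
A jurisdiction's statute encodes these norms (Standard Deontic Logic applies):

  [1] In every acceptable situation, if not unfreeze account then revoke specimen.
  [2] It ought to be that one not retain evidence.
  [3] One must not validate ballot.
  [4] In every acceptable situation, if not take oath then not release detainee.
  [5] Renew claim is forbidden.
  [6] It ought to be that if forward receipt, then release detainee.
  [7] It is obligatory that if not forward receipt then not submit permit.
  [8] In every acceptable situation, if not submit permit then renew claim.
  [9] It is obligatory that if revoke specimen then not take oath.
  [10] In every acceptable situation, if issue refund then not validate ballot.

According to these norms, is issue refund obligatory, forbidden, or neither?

Neither

Premise 10 is O(issue_refund → ¬validate_ballot); even if O(¬validate_ballot) held, inferring O(issue_refund) would be affirming the consequent — invalid.
No premise or chain of K-axiom applications forces O(issue_refund), and none forces O(¬issue_refund). So issue_refund is neither obligatory nor forbidden under these norms.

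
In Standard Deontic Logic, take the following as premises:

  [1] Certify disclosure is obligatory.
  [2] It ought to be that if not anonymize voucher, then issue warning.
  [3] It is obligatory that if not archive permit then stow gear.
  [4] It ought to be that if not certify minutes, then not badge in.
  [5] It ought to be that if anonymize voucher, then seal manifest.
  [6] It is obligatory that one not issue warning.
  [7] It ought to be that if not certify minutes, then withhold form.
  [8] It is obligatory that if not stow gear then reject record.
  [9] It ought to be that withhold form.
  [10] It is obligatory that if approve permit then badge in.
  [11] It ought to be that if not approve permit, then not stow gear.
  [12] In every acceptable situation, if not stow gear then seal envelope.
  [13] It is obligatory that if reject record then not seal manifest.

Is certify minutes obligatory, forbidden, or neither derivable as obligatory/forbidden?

Premise 6 states O(¬issue_warning) outright.
Premise 2 is O(¬anonymize_voucher → issue_warning); contrapositively O(¬issue_warning → anonymize_voucher). Since O(¬issue_warning) holds, K gives O(anonymize_voucher).
Applying K to premise 5 (O(anonymize_voucher → seal_manifest)) and O(anonymize_voucher) yields O(seal_manifest).
Premise 13, O(reject_record → ¬seal_manifest), contraposes to O(seal_manifest → ¬reject_record); with O(seal_manifest) we get O(¬reject_record).
Premise 8 is O(¬stow_gear → reject_record); contrapositively O(¬reject_record → stow_gear). Since O(¬reject_record) holds, K gives O(stow_gear).
The contrapositive of premise 11 (O(¬approve_permit → ¬stow_gear)) is O(stow_gear → approve_permit), and O(stow_gear) is already established, so O(approve_permit).
With premise 10, O(approve_permit → badge_in), the K-axiom yields O(badge_in).
Premise 4 is O(¬certify_minutes → ¬badge_in); contrapositively O(badge_in → certify_minutes). Since O(badge_in) holds, K gives O(certify_minutes).
Premises 1, 3, 7, 9, 12 do not contribute to this derivation.
Hence certify_minutes is obligatory.

Obligatory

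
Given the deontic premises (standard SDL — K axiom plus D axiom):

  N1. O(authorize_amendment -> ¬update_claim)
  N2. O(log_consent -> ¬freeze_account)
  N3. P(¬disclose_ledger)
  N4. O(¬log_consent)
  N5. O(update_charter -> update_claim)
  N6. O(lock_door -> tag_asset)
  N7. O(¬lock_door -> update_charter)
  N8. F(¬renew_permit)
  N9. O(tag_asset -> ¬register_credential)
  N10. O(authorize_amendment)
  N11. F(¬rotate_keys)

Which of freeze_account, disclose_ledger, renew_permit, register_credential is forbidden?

From premise 10 we have O(authorize_amendment).
From O(authorize_amendment) and premise 1, O(authorize_amendment -> ¬update_claim), we obtain O(¬update_claim).
Premise 5, O(update_charter -> update_claim), contraposes to O(¬update_claim -> ¬update_charter); with O(¬update_claim) we get O(¬update_charter).
Premise 7, O(¬lock_door -> update_charter), contraposes to O(¬update_charter -> lock_door); with O(¬update_charter) we get O(lock_door).
Applying K to premise 6 (O(lock_door -> tag_asset)) and O(lock_door) yields O(tag_asset).
From O(tag_asset) and premise 9, O(tag_asset -> ¬register_credential), we obtain O(¬register_credential).
So O(¬register_credential) holds, i.e. register_credential is forbidden. None of the other listed options is forbidden under the premises.

register_credential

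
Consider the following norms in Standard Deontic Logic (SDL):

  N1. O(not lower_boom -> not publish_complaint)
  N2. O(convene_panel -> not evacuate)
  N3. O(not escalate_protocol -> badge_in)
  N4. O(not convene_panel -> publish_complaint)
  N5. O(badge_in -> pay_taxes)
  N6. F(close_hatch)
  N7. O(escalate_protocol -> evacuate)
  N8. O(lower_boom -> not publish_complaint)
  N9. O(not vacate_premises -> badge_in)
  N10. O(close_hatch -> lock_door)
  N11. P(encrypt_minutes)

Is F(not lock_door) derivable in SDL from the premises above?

Premise 10 is O(close_hatch -> lock_door), but O(close_hatch) is not derivable from the premises, so it does not yield O(lock_door).
No other premise forces O(lock_door). An ideal world satisfying every premise can still have not lock_door true, so F(not lock_door) is not derivable.

No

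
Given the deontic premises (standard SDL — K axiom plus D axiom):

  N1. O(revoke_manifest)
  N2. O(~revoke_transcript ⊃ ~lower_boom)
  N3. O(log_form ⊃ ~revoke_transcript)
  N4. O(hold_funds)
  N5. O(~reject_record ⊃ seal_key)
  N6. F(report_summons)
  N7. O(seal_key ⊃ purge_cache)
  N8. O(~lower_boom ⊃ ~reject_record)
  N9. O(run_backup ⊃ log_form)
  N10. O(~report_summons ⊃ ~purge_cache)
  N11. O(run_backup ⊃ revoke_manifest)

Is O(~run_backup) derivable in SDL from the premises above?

Yes

Premise 6, F(report_summons), is equivalent to O(~report_summons).
With premise 10, O(~report_summons ⊃ ~purge_cache), the K-axiom yields O(~purge_cache).
Premise 7 is O(seal_key ⊃ purge_cache); contrapositively O(~purge_cache ⊃ ~seal_key). Since O(~purge_cache) holds, K gives O(~seal_key).
The contrapositive of premise 5 (O(~reject_record ⊃ seal_key)) is O(~seal_key ⊃ reject_record), and O(~seal_key) is already established, so O(reject_record).
The contrapositive of premise 8 (O(~lower_boom ⊃ ~reject_record)) is O(reject_record ⊃ lower_boom), and O(reject_record) is already established, so O(lower_boom).
Premise 2, O(~revoke_transcript ⊃ ~lower_boom), contraposes to O(lower_boom ⊃ revoke_transcript); with O(lower_boom) we get O(revoke_transcript).
The contrapositive of premise 3 (O(log_form ⊃ ~revoke_transcript)) is O(revoke_transcript ⊃ ~log_form), and O(revoke_transcript) is already established, so O(~log_form).
The contrapositive of premise 9 (O(run_backup ⊃ log_form)) is O(~log_form ⊃ ~run_backup), and O(~log_form) is already established, so O(~run_backup).
Premises 1, 4, 11 do not contribute to this derivation.
So O(~run_backup) follows.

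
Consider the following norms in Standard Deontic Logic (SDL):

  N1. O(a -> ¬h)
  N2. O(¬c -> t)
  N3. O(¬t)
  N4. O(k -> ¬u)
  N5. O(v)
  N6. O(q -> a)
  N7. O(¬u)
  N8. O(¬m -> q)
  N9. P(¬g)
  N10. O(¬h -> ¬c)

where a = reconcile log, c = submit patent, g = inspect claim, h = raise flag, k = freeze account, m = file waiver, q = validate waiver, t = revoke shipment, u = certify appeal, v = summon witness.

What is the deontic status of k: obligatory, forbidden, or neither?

Premise 4 is O(k -> ¬u); even if O(¬u) held, inferring O(k) would be affirming the consequent — invalid.
No premise or chain of K-axiom applications forces O(k), and none forces O(¬k). So k is neither obligatory nor forbidden under these norms.

Neither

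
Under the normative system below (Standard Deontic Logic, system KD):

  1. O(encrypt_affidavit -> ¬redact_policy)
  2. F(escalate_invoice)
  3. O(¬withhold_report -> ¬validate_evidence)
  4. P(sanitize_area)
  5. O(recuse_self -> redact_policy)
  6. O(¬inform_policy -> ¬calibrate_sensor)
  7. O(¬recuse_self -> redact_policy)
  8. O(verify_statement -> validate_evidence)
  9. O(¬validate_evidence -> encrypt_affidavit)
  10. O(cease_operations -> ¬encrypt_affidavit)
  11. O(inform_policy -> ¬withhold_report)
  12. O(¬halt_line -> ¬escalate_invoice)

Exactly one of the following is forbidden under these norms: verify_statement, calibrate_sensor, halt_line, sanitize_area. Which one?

Premises 5 and 7 are O(recuse_self -> redact_policy) and O(¬recuse_self -> redact_policy); every ideal world satisfies recuse_self or ¬recuse_self, so in either case redact_policy holds — hence O(redact_policy).
The contrapositive of premise 1 (O(encrypt_affidavit -> ¬redact_policy)) is O(redact_policy -> ¬encrypt_affidavit), and O(redact_policy) is already established, so O(¬encrypt_affidavit).
Premise 9, O(¬validate_evidence -> encrypt_affidavit), contraposes to O(¬encrypt_affidavit -> validate_evidence); with O(¬encrypt_affidavit) we get O(validate_evidence).
The contrapositive of premise 3 (O(¬withhold_report -> ¬validate_evidence)) is O(validate_evidence -> withhold_report), and O(validate_evidence) is already established, so O(withhold_report).
The contrapositive of premise 11 (O(inform_policy -> ¬withhold_report)) is O(withhold_report -> ¬inform_policy), and O(withhold_report) is already established, so O(¬inform_policy).
From O(¬inform_policy) and premise 6, O(¬inform_policy -> ¬calibrate_sensor), we obtain O(¬calibrate_sensor).
So O(¬calibrate_sensor) holds, i.e. calibrate_sensor is forbidden. None of the other listed options is forbidden under the premises.

calibrate_sensor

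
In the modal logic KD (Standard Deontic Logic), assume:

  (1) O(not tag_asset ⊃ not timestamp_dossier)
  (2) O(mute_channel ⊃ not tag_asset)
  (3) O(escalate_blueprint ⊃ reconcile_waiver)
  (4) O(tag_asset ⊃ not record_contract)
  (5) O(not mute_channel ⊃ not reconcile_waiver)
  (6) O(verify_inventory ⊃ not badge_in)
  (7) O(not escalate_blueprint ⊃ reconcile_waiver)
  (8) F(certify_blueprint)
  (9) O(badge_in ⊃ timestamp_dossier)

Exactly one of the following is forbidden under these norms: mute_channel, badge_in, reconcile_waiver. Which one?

badge_in

Premises 7 and 3 cover both cases: O(not escalate_blueprint ⊃ reconcile_waiver) and O(escalate_blueprint ⊃ reconcile_waiver). Since not escalate_blueprint ∨ escalate_blueprint is a tautology, O(reconcile_waiver) follows.
The contrapositive of premise 5 (O(not mute_channel ⊃ not reconcile_waiver)) is O(reconcile_waiver ⊃ mute_channel), and O(reconcile_waiver) is already established, so O(mute_channel).
Premise 2 is O(mute_channel ⊃ not tag_asset); since O(mute_channel), deontic closure gives O(not tag_asset).
Premise 1 is O(not tag_asset ⊃ not timestamp_dossier); since O(not tag_asset), deontic closure gives O(not timestamp_dossier).
Premise 9 is O(badge_in ⊃ timestamp_dossier); contrapositively O(not timestamp_dossier ⊃ not badge_in). Since O(not timestamp_dossier) holds, K gives O(not badge_in).
So O(not badge_in) holds, i.e. badge_in is forbidden. None of the other listed options is forbidden under the premises.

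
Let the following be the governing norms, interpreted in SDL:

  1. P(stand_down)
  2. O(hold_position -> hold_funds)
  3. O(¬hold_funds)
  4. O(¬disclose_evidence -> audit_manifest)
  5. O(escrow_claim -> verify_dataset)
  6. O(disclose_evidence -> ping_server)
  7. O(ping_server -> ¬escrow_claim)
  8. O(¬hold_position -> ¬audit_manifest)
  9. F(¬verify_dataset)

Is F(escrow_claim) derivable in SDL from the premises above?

Yes

Premise 3 gives O(¬hold_funds).
Premise 2 is O(hold_position -> hold_funds); contrapositively O(¬hold_funds -> ¬hold_position). Since O(¬hold_funds) holds, K gives O(¬hold_position).
Applying K to premise 8 (O(¬hold_position -> ¬audit_manifest)) and O(¬hold_position) yields O(¬audit_manifest).
Premise 4, O(¬disclose_evidence -> audit_manifest), contraposes to O(¬audit_manifest -> disclose_evidence); with O(¬audit_manifest) we get O(disclose_evidence).
Premise 6 is O(disclose_evidence -> ping_server); since O(disclose_evidence), deontic closure gives O(ping_server).
With premise 7, O(ping_server -> ¬escrow_claim), the K-axiom yields O(¬escrow_claim).
Premises 1, 5, 9 do not contribute to this derivation.
So O(¬escrow_claim) holds, i.e. F(escrow_claim). The claim follows.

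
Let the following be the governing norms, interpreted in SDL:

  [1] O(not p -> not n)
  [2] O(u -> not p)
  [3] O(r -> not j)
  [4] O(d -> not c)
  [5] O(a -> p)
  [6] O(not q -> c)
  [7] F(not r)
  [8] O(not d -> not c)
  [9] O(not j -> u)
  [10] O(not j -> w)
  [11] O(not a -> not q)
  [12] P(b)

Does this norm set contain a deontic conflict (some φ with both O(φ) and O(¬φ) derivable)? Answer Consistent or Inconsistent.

Premises 8 and 4 cover both cases: O(not d -> not c) and O(d -> not c). Since not d ∨ d is a tautology, O(not c) follows.
Premise 6 is O(not q -> c); contrapositively O(not c -> q). Since O(not c) holds, K gives O(q).
Premise 11 is O(not a -> not q); contrapositively O(q -> a). Since O(q) holds, K gives O(a).
Premise 5 is O(a -> p); since O(a), deontic closure gives O(p).
Premise 2, O(u -> not p), contraposes to O(p -> not u); with O(p) we get O(not u).
Premise 9, O(not j -> u), contraposes to O(not u -> j); with O(not u) we get O(j).
Premise 3 is O(r -> not j); contrapositively O(j -> not r). Since O(j) holds, K gives O(not r).
However, F(not r) at premise 7 amounts to O(r).
We now have both O(not r) and O(r) — r is simultaneously obligatory and forbidden, violating the D-axiom.

Inconsistent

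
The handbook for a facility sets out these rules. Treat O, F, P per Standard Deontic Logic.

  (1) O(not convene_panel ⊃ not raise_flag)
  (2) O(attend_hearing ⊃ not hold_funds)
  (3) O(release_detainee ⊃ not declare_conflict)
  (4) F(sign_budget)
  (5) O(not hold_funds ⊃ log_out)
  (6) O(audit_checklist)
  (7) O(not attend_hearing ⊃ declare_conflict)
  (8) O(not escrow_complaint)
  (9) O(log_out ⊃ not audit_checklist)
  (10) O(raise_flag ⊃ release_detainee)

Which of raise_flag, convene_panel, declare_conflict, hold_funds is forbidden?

Premise 6 gives O(audit_checklist).
The contrapositive of premise 9 (O(log_out ⊃ not audit_checklist)) is O(audit_checklist ⊃ not log_out), and O(audit_checklist) is already established, so O(not log_out).
Premise 5 is O(not hold_funds ⊃ log_out); contrapositively O(not log_out ⊃ hold_funds). Since O(not log_out) holds, K gives O(hold_funds).
The contrapositive of premise 2 (O(attend_hearing ⊃ not hold_funds)) is O(hold_funds ⊃ not attend_hearing), and O(hold_funds) is already established, so O(not attend_hearing).
From O(not attend_hearing) and premise 7, O(not attend_hearing ⊃ declare_conflict), we obtain O(declare_conflict).
Premise 3 is O(release_detainee ⊃ not declare_conflict); contrapositively O(declare_conflict ⊃ not release_detainee). Since O(declare_conflict) holds, K gives O(not release_detainee).
The contrapositive of premise 10 (O(raise_flag ⊃ release_detainee)) is O(not release_detainee ⊃ not raise_flag), and O(not release_detainee) is already established, so O(not raise_flag).
So O(not raise_flag) holds, i.e. raise_flag is forbidden. None of the other listed options is forbidden under the premises.

raise_flag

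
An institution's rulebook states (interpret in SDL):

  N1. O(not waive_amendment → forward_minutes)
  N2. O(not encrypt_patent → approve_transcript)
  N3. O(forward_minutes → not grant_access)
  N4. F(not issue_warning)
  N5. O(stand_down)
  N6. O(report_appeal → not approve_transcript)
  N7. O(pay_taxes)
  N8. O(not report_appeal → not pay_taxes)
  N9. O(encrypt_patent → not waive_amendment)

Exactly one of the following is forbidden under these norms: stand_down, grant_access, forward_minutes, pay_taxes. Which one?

Premise 7 gives O(pay_taxes).
The contrapositive of premise 8 (O(not report_appeal → not pay_taxes)) is O(pay_taxes → report_appeal), and O(pay_taxes) is already established, so O(report_appeal).
Premise 6 is O(report_appeal → not approve_transcript); since O(report_appeal), deontic closure gives O(not approve_transcript).
Premise 2 is O(not encrypt_patent → approve_transcript); contrapositively O(not approve_transcript → encrypt_patent). Since O(not approve_transcript) holds, K gives O(encrypt_patent).
From O(encrypt_patent) and premise 9, O(encrypt_patent → not waive_amendment), we obtain O(not waive_amendment).
From O(not waive_amendment) and premise 1, O(not waive_amendment → forward_minutes), we obtain O(forward_minutes).
With premise 3, O(forward_minutes → not grant_access), the K-axiom yields O(not grant_access).
So O(not grant_access) holds, i.e. grant_access is forbidden. None of the other listed options is forbidden under the premises.

grant_access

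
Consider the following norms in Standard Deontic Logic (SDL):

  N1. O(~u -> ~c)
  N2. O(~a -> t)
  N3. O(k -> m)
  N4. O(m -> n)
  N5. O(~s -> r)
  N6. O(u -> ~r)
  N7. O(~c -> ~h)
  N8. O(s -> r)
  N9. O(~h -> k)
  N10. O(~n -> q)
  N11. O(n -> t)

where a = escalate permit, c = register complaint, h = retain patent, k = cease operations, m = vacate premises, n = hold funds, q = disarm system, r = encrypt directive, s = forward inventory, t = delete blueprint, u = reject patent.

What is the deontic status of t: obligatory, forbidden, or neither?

Obligatory

Premises 8 and 5 cover both cases: O(s -> r) and O(~s -> r). Since s ∨ ~s is a tautology, O(r) follows.
The contrapositive of premise 6 (O(u -> ~r)) is O(r -> ~u), and O(r) is already established, so O(~u).
Premise 1 is O(~u -> ~c); since O(~u), deontic closure gives O(~c).
From O(~c) and premise 7, O(~c -> ~h), we obtain O(~h).
From O(~h) and premise 9, O(~h -> k), we obtain O(k).
Applying K to premise 3 (O(k -> m)) and O(k) yields O(m).
From O(m) and premise 4, O(m -> n), we obtain O(n).
Applying K to premise 11 (O(n -> t)) and O(n) yields O(t).
Premises 2, 10 do not contribute to this derivation.
Hence t is obligatory.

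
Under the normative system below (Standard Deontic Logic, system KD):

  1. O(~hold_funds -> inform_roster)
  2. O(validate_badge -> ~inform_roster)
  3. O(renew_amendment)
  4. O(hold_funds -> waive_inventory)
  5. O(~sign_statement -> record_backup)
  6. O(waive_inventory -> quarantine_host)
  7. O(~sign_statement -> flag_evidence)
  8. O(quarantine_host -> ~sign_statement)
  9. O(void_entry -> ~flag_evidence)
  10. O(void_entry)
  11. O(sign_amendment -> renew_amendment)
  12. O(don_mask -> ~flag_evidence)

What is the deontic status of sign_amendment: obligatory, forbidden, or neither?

Premise 11 is O(sign_amendment -> renew_amendment); even if O(renew_amendment) held, inferring O(sign_amendment) would be affirming the consequent — invalid.
No premise or chain of K-axiom applications forces O(sign_amendment), and none forces O(~sign_amendment). So sign_amendment is neither obligatory nor forbidden under these norms.

Neither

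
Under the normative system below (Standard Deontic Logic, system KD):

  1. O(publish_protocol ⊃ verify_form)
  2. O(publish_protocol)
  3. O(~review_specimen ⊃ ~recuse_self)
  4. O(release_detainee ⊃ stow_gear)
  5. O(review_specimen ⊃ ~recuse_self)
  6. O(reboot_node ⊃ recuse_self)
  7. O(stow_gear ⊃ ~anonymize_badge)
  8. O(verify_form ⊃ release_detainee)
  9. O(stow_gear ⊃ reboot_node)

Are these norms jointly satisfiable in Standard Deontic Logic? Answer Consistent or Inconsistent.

Inconsistent

By case analysis on review_specimen: premise 5 gives O(review_specimen ⊃ ~recuse_self) and premise 3 gives O(~review_specimen ⊃ ~recuse_self), so O(~recuse_self) either way.
Premise 6, O(reboot_node ⊃ recuse_self), contraposes to O(~recuse_self ⊃ ~reboot_node); with O(~recuse_self) we get O(~reboot_node).
Premise 9, O(stow_gear ⊃ reboot_node), contraposes to O(~reboot_node ⊃ ~stow_gear); with O(~reboot_node) we get O(~stow_gear).
Premise 4, O(release_detainee ⊃ stow_gear), contraposes to O(~stow_gear ⊃ ~release_detainee); with O(~stow_gear) we get O(~release_detainee).
The contrapositive of premise 8 (O(verify_form ⊃ release_detainee)) is O(~release_detainee ⊃ ~verify_form), and O(~release_detainee) is already established, so O(~verify_form).
Premise 1 is O(publish_protocol ⊃ verify_form); contrapositively O(~verify_form ⊃ ~publish_protocol). Since O(~verify_form) holds, K gives O(~publish_protocol).
Yet premise 2 states O(publish_protocol).
We now have both O(~publish_protocol) and O(publish_protocol) — publish_protocol is simultaneously obligatory and forbidden, violating the D-axiom.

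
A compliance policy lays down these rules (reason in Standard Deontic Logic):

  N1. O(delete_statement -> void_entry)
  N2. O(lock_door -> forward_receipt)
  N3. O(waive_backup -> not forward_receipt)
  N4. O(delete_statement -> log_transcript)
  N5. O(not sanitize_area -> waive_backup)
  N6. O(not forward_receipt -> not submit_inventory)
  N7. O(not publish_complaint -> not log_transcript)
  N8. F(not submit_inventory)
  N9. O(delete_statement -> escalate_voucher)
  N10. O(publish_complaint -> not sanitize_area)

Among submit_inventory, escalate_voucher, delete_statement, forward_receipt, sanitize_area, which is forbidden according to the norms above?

delete_statement

Premise 8, F(not submit_inventory), is equivalent to O(submit_inventory).
Premise 6, O(not forward_receipt -> not submit_inventory), contraposes to O(submit_inventory -> forward_receipt); with O(submit_inventory) we get O(forward_receipt).
Premise 3, O(waive_backup -> not forward_receipt), contraposes to O(forward_receipt -> not waive_backup); with O(forward_receipt) we get O(not waive_backup).
The contrapositive of premise 5 (O(not sanitize_area -> waive_backup)) is O(not waive_backup -> sanitize_area), and O(not waive_backup) is already established, so O(sanitize_area).
Premise 10 is O(publish_complaint -> not sanitize_area); contrapositively O(sanitize_area -> not publish_complaint). Since O(sanitize_area) holds, K gives O(not publish_complaint).
From O(not publish_complaint) and premise 7, O(not publish_complaint -> not log_transcript), we obtain O(not log_transcript).
Premise 4 is O(delete_statement -> log_transcript); contrapositively O(not log_transcript -> not delete_statement). Since O(not log_transcript) holds, K gives O(not delete_statement).
So O(not delete_statement) holds, i.e. delete_statement is forbidden. None of the other listed options is forbidden under the premises.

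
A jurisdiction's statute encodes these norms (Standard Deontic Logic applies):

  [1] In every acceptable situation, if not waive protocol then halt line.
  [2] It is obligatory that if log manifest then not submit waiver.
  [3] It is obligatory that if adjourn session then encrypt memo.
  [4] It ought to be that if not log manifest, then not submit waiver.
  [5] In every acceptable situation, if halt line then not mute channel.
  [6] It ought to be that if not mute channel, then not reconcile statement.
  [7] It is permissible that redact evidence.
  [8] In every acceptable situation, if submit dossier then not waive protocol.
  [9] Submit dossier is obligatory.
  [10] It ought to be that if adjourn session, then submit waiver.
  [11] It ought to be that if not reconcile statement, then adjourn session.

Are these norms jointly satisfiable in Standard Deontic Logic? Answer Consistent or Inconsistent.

By case analysis on log_manifest: premise 2 gives O(log_manifest → ¬submit_waiver) and premise 4 gives O(¬log_manifest → ¬submit_waiver), so O(¬submit_waiver) either way.
Premise 10, O(adjourn_session → submit_waiver), contraposes to O(¬submit_waiver → ¬adjourn_session); with O(¬submit_waiver) we get O(¬adjourn_session).
The contrapositive of premise 11 (O(¬reconcile_statement → adjourn_session)) is O(¬adjourn_session → reconcile_statement), and O(¬adjourn_session) is already established, so O(reconcile_statement).
Premise 6 is O(¬mute_channel → ¬reconcile_statement); contrapositively O(reconcile_statement → mute_channel). Since O(reconcile_statement) holds, K gives O(mute_channel).
The contrapositive of premise 5 (O(halt_line → ¬mute_channel)) is O(mute_channel → ¬halt_line), and O(mute_channel) is already established, so O(¬halt_line).
Premise 1, O(¬waive_protocol → halt_line), contraposes to O(¬halt_line → waive_protocol); with O(¬halt_line) we get O(waive_protocol).
The contrapositive of premise 8 (O(submit_dossier → ¬waive_protocol)) is O(waive_protocol → ¬submit_dossier), and O(waive_protocol) is already established, so O(¬submit_dossier).
But premise 9 directly asserts O(submit_dossier).
We now have both O(¬submit_dossier) and O(submit_dossier) — submit_dossier is simultaneously obligatory and forbidden, violating the D-axiom.

Inconsistent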